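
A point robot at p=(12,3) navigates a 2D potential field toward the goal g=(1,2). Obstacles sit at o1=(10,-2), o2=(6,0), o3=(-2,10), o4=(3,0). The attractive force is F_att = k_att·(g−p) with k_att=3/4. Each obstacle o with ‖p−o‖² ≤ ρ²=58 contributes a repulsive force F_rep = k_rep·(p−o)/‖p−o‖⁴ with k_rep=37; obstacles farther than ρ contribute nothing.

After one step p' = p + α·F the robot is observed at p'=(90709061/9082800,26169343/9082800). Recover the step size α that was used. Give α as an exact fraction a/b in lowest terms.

α = 1/4

F_att = 3/4·(g−p) = 3/4·(-11,-1) = (-8.2500,-0.7500)
o1: d²=29 ≤ ρ²=58; F_rep = 37·(2,5)/29² = (0.0880,0.2200)
o2: d²=45 ≤ ρ²=58; F_rep = 37·(6,3)/45² = (0.1096,0.0548)
o3: d²=245 > ρ²=58 → inactive
o4: d²=90 > ρ²=58 → inactive
F = F_att + ΣF_rep = (-8.0524,-0.4752)
Δp = p'−p = (-2.0131,-0.1188); α = Δx/Fx = (-18284539/9082800) / (-18284539/2270700) = 1/4
check: Δy/Fy = (-1079057/9082800) / (-1079057/2270700) = 1/4 ✓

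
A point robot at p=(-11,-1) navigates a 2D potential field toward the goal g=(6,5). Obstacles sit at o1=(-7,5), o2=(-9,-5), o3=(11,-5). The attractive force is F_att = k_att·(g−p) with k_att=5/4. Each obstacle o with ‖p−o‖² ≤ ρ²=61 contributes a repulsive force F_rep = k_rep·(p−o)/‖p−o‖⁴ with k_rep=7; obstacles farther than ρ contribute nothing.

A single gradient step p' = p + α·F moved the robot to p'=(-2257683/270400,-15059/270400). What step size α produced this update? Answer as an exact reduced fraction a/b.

F_att = 5/4·(g−p) = 5/4·(17,6) = (21.2500,7.5000)
o1: d²=52 ≤ ρ²=61; F_rep = 7·(-4,-6)/52² = (-0.0104,-0.0155)
o2: d²=20 ≤ ρ²=61; F_rep = 7·(-2,4)/20² = (-0.0350,0.0700)
o3: d²=500 > ρ²=61 → inactive
F = F_att + ΣF_rep = (21.2046,7.5545)
Δp = p'−p = (2.6506,0.9443); α = Δx/Fx = (716717/270400) / (716717/33800) = 1/8
check: Δy/Fy = (255341/270400) / (255341/33800) = 1/8 ✓

α = 1/8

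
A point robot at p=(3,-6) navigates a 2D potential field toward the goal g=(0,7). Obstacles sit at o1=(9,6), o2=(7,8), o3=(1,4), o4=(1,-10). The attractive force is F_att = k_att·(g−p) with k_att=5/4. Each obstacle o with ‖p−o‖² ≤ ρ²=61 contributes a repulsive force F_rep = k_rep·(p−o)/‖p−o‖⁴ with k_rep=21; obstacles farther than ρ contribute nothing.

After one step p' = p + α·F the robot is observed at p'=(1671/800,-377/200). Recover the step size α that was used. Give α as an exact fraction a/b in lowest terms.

α = 1/4

F_att = 5/4·(g−p) = 5/4·(-3,13) = (-3.7500,16.2500)
o1: d²=180 > ρ²=61 → inactive
o2: d²=212 > ρ²=61 → inactive
o3: d²=104 > ρ²=61 → inactive
o4: d²=20 ≤ ρ²=61; F_rep = 21·(2,4)/20² = (0.1050,0.2100)
F = F_att + ΣF_rep = (-3.6450,16.4600)
Δp = p'−p = (-0.9113,4.1150); α = Δx/Fx = (-729/800) / (-729/200) = 1/4
check: Δy/Fy = (823/200) / (823/50) = 1/4 ✓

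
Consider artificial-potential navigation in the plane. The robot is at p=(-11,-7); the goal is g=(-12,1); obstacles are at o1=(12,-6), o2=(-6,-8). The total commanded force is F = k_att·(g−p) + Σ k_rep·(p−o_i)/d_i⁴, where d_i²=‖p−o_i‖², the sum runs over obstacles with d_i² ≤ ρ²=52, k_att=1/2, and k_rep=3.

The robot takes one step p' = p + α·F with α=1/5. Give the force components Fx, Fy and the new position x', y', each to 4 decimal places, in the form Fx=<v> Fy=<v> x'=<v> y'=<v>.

Fx=-0.5222 Fy=4.0044 x'=-11.1044 y'=-6.1991

F_att = 1/2·(g−p) = 1/2·(-1,8) = (-0.5000,4.0000)
o1: d²=530 > ρ²=52 → inactive
o2: d²=26 ≤ ρ²=52; F_rep = 3·(-5,1)/26² = (-0.0222,0.0044)
F = F_att + ΣF_rep = (-0.5222,4.0044)
p' = p + 1/5·F = (-11.1044,-6.1991)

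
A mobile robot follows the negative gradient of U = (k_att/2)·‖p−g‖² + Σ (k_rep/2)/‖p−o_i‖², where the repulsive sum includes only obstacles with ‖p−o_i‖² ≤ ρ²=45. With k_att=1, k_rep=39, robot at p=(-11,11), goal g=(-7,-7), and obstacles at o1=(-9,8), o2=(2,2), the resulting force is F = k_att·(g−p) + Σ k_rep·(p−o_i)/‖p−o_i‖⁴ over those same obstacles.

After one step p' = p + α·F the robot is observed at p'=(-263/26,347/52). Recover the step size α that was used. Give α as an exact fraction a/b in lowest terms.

F_att = 1·(g−p) = 1·(4,-18) = (4.0000,-18.0000)
o1: d²=13 ≤ ρ²=45; F_rep = 39·(-2,3)/13² = (-0.4615,0.6923)
o2: d²=250 > ρ²=45 → inactive
F = F_att + ΣF_rep = (3.5385,-17.3077)
Δp = p'−p = (0.8846,-4.3269); α = Δx/Fx = (23/26) / (46/13) = 1/4
check: Δy/Fy = (-225/52) / (-225/13) = 1/4 ✓

α = 1/4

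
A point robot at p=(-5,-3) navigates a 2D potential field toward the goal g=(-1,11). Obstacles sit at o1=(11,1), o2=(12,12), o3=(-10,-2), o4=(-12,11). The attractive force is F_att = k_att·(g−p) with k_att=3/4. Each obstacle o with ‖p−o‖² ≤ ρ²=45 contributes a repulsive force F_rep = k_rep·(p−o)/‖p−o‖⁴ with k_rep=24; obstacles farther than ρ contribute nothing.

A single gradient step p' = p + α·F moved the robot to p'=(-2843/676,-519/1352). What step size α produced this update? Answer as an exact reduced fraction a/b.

α = 1/4

F_att = 3/4·(g−p) = 3/4·(4,14) = (3.0000,10.5000)
o1: d²=272 > ρ²=45 → inactive
o2: d²=514 > ρ²=45 → inactive
o3: d²=26 ≤ ρ²=45; F_rep = 24·(5,-1)/26² = (0.1775,-0.0355)
o4: d²=245 > ρ²=45 → inactive
F = F_att + ΣF_rep = (3.1775,10.4645)
Δp = p'−p = (0.7944,2.6161); α = Δx/Fx = (537/676) / (537/169) = 1/4
check: Δy/Fy = (3537/1352) / (3537/338) = 1/4 ✓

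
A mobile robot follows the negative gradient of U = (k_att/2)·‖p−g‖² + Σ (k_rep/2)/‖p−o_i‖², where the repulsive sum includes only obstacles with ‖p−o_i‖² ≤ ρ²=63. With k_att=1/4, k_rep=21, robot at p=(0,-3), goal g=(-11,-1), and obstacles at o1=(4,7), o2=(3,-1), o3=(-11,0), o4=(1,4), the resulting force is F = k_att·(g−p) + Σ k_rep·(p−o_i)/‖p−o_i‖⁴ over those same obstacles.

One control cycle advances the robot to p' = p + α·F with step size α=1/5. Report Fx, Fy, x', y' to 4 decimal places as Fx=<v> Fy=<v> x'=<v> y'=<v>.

F_att = 1/4·(g−p) = 1/4·(-11,2) = (-2.7500,0.5000)
o1: d²=116 > ρ²=63 → inactive
o2: d²=13 ≤ ρ²=63; F_rep = 21·(-3,-2)/13² = (-0.3728,-0.2485)
o3: d²=130 > ρ²=63 → inactive
o4: d²=50 ≤ ρ²=63; F_rep = 21·(-1,-7)/50² = (-0.0084,-0.0588)
F = F_att + ΣF_rep = (-3.1312,0.1927)
p' = p + 1/5·F = (-0.6262,-2.9615)

Fx=-3.1312 Fy=0.1927 x'=-0.6262 y'=-2.9615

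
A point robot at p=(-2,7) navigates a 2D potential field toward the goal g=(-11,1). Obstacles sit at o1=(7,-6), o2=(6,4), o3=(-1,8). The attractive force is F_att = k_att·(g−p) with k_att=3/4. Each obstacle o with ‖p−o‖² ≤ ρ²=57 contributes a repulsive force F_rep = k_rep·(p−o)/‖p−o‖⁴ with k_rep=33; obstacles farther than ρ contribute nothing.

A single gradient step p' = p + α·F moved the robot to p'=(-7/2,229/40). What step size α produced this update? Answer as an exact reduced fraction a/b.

α = 1/10

F_att = 3/4·(g−p) = 3/4·(-9,-6) = (-6.7500,-4.5000)
o1: d²=250 > ρ²=57 → inactive
o2: d²=73 > ρ²=57 → inactive
o3: d²=2 ≤ ρ²=57; F_rep = 33·(-1,-1)/2² = (-8.2500,-8.2500)
F = F_att + ΣF_rep = (-15.0000,-12.7500)
Δp = p'−p = (-1.5000,-1.2750); α = Δx/Fx = (-3/2) / (-15) = 1/10
check: Δy/Fy = (-51/40) / (-51/4) = 1/10 ✓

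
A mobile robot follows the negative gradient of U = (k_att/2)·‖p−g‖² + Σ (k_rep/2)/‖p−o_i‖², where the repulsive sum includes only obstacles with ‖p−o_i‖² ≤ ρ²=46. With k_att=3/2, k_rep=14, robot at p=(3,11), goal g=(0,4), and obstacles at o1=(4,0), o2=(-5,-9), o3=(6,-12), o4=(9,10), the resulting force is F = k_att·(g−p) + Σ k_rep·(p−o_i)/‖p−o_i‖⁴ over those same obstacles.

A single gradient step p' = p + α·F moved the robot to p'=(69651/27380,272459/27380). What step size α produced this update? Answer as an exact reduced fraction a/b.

F_att = 3/2·(g−p) = 3/2·(-3,-7) = (-4.5000,-10.5000)
o1: d²=122 > ρ²=46 → inactive
o2: d²=464 > ρ²=46 → inactive
o3: d²=538 > ρ²=46 → inactive
o4: d²=37 ≤ ρ²=46; F_rep = 14·(-6,1)/37² = (-0.0614,0.0102)
F = F_att + ΣF_rep = (-4.5614,-10.4898)
Δp = p'−p = (-0.4561,-1.0490); α = Δx/Fx = (-12489/27380) / (-12489/2738) = 1/10
check: Δy/Fy = (-28721/27380) / (-28721/2738) = 1/10 ✓

α = 1/10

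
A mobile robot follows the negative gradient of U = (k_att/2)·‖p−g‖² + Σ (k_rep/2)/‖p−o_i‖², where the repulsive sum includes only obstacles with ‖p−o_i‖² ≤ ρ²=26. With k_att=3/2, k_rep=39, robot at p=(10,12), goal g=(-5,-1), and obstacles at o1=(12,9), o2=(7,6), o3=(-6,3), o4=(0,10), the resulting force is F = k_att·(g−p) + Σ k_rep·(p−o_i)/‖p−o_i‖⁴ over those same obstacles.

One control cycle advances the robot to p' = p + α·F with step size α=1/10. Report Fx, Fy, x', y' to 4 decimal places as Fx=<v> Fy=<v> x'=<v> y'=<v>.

Fx=-22.9615 Fy=-18.8077 x'=7.7038 y'=10.1192

F_att = 3/2·(g−p) = 3/2·(-15,-13) = (-22.5000,-19.5000)
o1: d²=13 ≤ ρ²=26; F_rep = 39·(-2,3)/13² = (-0.4615,0.6923)
o2: d²=45 > ρ²=26 → inactive
o3: d²=337 > ρ²=26 → inactive
o4: d²=104 > ρ²=26 → inactive
F = F_att + ΣF_rep = (-22.9615,-18.8077)
p' = p + 1/10·F = (7.7038,10.1192)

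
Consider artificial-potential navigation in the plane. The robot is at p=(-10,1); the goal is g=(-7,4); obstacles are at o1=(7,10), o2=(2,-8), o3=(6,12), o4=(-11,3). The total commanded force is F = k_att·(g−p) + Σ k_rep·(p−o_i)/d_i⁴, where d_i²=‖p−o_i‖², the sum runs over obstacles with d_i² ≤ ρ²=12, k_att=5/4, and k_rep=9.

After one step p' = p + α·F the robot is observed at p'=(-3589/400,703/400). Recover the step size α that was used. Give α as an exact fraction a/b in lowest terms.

α = 1/4

F_att = 5/4·(g−p) = 5/4·(3,3) = (3.7500,3.7500)
o1: d²=370 > ρ²=12 → inactive
o2: d²=225 > ρ²=12 → inactive
o3: d²=377 > ρ²=12 → inactive
o4: d²=5 ≤ ρ²=12; F_rep = 9·(1,-2)/5² = (0.3600,-0.7200)
F = F_att + ΣF_rep = (4.1100,3.0300)
Δp = p'−p = (1.0275,0.7575); α = Δx/Fx = (411/400) / (411/100) = 1/4
check: Δy/Fy = (303/400) / (303/100) = 1/4 ✓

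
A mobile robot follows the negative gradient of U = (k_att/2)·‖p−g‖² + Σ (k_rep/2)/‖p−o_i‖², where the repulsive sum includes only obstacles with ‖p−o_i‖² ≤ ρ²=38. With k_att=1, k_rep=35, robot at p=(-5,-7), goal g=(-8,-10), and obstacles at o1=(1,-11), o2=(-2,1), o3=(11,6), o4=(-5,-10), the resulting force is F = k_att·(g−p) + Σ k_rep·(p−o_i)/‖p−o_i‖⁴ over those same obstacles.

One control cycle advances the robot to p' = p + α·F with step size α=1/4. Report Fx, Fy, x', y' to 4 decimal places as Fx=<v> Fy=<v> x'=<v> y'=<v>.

F_att = 1·(g−p) = 1·(-3,-3) = (-3.0000,-3.0000)
o1: d²=52 > ρ²=38 → inactive
o2: d²=73 > ρ²=38 → inactive
o3: d²=425 > ρ²=38 → inactive
o4: d²=9 ≤ ρ²=38; F_rep = 35·(0,3)/9² = (0.0000,1.2963)
F = F_att + ΣF_rep = (-3.0000,-1.7037)
p' = p + 1/4·F = (-5.7500,-7.4259)

Fx=-3.0000 Fy=-1.7037 x'=-5.7500 y'=-7.4259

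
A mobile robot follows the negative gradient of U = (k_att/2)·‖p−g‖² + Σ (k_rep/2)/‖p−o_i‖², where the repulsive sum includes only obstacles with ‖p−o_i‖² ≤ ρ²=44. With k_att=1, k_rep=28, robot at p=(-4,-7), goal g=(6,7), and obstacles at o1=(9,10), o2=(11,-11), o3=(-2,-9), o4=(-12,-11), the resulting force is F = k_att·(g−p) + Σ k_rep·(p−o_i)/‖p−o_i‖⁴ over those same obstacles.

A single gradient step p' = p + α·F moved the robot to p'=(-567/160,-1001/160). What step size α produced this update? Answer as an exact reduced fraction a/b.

α = 1/20

F_att = 1·(g−p) = 1·(10,14) = (10.0000,14.0000)
o1: d²=458 > ρ²=44 → inactive
o2: d²=241 > ρ²=44 → inactive
o3: d²=8 ≤ ρ²=44; F_rep = 28·(-2,2)/8² = (-0.8750,0.8750)
o4: d²=80 > ρ²=44 → inactive
F = F_att + ΣF_rep = (9.1250,14.8750)
Δp = p'−p = (0.4562,0.7438); α = Δx/Fx = (73/160) / (73/8) = 1/20
check: Δy/Fy = (119/160) / (119/8) = 1/20 ✓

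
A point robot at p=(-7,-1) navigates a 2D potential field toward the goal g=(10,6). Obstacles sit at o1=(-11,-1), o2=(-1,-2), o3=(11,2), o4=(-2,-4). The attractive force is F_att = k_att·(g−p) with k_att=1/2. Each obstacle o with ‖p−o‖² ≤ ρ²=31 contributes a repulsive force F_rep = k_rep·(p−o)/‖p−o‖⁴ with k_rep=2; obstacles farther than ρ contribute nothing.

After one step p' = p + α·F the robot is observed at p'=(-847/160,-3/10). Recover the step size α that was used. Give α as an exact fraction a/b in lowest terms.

α = 1/5

F_att = 1/2·(g−p) = 1/2·(17,7) = (8.5000,3.5000)
o1: d²=16 ≤ ρ²=31; F_rep = 2·(4,0)/16² = (0.0312,0.0000)
o2: d²=37 > ρ²=31 → inactive
o3: d²=333 > ρ²=31 → inactive
o4: d²=34 > ρ²=31 → inactive
F = F_att + ΣF_rep = (8.5312,3.5000)
Δp = p'−p = (1.7063,0.7000); α = Δx/Fx = (273/160) / (273/32) = 1/5
check: Δy/Fy = (7/10) / (7/2) = 1/5 ✓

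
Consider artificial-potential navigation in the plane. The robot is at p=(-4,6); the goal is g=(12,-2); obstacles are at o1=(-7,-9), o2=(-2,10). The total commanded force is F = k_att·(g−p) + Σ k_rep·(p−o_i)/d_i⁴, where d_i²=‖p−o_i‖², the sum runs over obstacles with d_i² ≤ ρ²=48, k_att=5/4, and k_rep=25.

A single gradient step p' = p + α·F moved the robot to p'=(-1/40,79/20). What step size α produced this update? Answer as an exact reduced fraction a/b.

F_att = 5/4·(g−p) = 5/4·(16,-8) = (20.0000,-10.0000)
o1: d²=234 > ρ²=48 → inactive
o2: d²=20 ≤ ρ²=48; F_rep = 25·(-2,-4)/20² = (-0.1250,-0.2500)
F = F_att + ΣF_rep = (19.8750,-10.2500)
Δp = p'−p = (3.9750,-2.0500); α = Δx/Fx = (159/40) / (159/8) = 1/5
check: Δy/Fy = (-41/20) / (-41/4) = 1/5 ✓

α = 1/5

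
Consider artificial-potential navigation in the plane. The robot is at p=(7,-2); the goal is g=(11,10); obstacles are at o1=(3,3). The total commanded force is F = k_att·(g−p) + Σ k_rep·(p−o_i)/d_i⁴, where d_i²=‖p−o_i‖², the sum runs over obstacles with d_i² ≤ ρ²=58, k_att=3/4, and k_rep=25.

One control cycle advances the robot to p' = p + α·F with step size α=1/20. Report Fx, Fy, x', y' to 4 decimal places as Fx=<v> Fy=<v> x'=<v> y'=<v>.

F_att = 3/4·(g−p) = 3/4·(4,12) = (3.0000,9.0000)
o1: d²=41 ≤ ρ²=58; F_rep = 25·(4,-5)/41² = (0.0595,-0.0744)
F = F_att + ΣF_rep = (3.0595,8.9256)
p' = p + 1/20·F = (7.1530,-1.5537)

Fx=3.0595 Fy=8.9256 x'=7.1530 y'=-1.5537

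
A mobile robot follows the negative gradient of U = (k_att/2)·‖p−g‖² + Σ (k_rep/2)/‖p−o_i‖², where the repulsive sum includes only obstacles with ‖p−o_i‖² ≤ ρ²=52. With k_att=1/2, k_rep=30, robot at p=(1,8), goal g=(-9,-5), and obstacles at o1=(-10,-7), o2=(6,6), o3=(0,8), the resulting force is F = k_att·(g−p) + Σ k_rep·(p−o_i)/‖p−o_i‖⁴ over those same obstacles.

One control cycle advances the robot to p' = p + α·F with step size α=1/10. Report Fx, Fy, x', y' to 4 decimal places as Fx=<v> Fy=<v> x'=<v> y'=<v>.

F_att = 1/2·(g−p) = 1/2·(-10,-13) = (-5.0000,-6.5000)
o1: d²=346 > ρ²=52 → inactive
o2: d²=29 ≤ ρ²=52; F_rep = 30·(-5,2)/29² = (-0.1784,0.0713)
o3: d²=1 ≤ ρ²=52; F_rep = 30·(1,0)/1² = (30.0000,0.0000)
F = F_att + ΣF_rep = (24.8216,-6.4287)
p' = p + 1/10·F = (3.4822,7.3571)

Fx=24.8216 Fy=-6.4287 x'=3.4822 y'=7.3571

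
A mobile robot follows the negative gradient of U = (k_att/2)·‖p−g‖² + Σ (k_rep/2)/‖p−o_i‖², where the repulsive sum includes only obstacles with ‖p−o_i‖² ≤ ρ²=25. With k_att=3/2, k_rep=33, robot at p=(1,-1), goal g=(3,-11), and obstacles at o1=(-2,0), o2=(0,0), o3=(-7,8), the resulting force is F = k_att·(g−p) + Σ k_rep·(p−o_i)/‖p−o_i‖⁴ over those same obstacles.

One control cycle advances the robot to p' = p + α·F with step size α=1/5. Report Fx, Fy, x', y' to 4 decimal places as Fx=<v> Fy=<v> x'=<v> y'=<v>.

Fx=12.2400 Fy=-23.5800 x'=3.4480 y'=-5.7160

F_att = 3/2·(g−p) = 3/2·(2,-10) = (3.0000,-15.0000)
o1: d²=10 ≤ ρ²=25; F_rep = 33·(3,-1)/10² = (0.9900,-0.3300)
o2: d²=2 ≤ ρ²=25; F_rep = 33·(1,-1)/2² = (8.2500,-8.2500)
o3: d²=145 > ρ²=25 → inactive
F = F_att + ΣF_rep = (12.2400,-23.5800)
p' = p + 1/5·F = (3.4480,-5.7160)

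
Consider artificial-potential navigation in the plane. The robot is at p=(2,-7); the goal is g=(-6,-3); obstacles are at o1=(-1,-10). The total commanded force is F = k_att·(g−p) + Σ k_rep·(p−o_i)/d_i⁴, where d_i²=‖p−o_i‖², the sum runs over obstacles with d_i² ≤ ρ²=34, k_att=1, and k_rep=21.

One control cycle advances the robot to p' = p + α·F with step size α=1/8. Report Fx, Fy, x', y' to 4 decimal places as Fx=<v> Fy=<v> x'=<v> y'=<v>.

Fx=-7.8056 Fy=4.1944 x'=1.0243 y'=-6.4757

F_att = 1·(g−p) = 1·(-8,4) = (-8.0000,4.0000)
o1: d²=18 ≤ ρ²=34; F_rep = 21·(3,3)/18² = (0.1944,0.1944)
F = F_att + ΣF_rep = (-7.8056,4.1944)
p' = p + 1/8·F = (1.0243,-6.4757)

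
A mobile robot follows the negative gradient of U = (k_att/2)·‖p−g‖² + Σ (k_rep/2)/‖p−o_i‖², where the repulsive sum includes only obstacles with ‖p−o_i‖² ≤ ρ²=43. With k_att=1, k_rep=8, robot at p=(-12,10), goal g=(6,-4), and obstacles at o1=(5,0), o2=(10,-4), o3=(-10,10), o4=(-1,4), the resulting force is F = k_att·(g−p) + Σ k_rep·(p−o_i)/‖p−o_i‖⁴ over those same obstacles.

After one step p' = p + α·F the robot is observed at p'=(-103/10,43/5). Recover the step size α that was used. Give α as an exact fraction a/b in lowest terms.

F_att = 1·(g−p) = 1·(18,-14) = (18.0000,-14.0000)
o1: d²=389 > ρ²=43 → inactive
o2: d²=680 > ρ²=43 → inactive
o3: d²=4 ≤ ρ²=43; F_rep = 8·(-2,0)/4² = (-1.0000,0.0000)
o4: d²=157 > ρ²=43 → inactive
F = F_att + ΣF_rep = (17.0000,-14.0000)
Δp = p'−p = (1.7000,-1.4000); α = Δx/Fx = (17/10) / (17) = 1/10
check: Δy/Fy = (-7/5) / (-14) = 1/10 ✓

α = 1/10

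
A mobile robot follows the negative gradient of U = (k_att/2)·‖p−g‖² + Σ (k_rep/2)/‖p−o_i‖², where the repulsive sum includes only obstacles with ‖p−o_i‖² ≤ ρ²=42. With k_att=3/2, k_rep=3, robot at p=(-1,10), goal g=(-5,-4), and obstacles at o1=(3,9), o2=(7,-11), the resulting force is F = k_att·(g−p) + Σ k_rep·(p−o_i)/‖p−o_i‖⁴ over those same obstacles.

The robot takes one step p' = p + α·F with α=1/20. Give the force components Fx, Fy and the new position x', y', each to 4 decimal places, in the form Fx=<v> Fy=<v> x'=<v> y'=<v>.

F_att = 3/2·(g−p) = 3/2·(-4,-14) = (-6.0000,-21.0000)
o1: d²=17 ≤ ρ²=42; F_rep = 3·(-4,1)/17² = (-0.0415,0.0104)
o2: d²=505 > ρ²=42 → inactive
F = F_att + ΣF_rep = (-6.0415,-20.9896)
p' = p + 1/20·F = (-1.3021,8.9505)

Fx=-6.0415 Fy=-20.9896 x'=-1.3021 y'=8.9505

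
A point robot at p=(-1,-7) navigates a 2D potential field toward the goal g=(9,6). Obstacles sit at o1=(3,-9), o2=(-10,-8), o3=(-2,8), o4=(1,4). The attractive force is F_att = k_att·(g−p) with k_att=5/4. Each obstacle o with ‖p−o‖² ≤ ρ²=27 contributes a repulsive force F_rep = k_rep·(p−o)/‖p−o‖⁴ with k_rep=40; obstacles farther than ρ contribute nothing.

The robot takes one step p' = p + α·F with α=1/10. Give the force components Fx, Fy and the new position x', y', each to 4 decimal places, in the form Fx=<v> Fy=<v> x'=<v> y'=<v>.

Fx=12.1000 Fy=16.4500 x'=0.2100 y'=-5.3550

F_att = 5/4·(g−p) = 5/4·(10,13) = (12.5000,16.2500)
o1: d²=20 ≤ ρ²=27; F_rep = 40·(-4,2)/20² = (-0.4000,0.2000)
o2: d²=82 > ρ²=27 → inactive
o3: d²=226 > ρ²=27 → inactive
o4: d²=125 > ρ²=27 → inactive
F = F_att + ΣF_rep = (12.1000,16.4500)
p' = p + 1/10·F = (0.2100,-5.3550)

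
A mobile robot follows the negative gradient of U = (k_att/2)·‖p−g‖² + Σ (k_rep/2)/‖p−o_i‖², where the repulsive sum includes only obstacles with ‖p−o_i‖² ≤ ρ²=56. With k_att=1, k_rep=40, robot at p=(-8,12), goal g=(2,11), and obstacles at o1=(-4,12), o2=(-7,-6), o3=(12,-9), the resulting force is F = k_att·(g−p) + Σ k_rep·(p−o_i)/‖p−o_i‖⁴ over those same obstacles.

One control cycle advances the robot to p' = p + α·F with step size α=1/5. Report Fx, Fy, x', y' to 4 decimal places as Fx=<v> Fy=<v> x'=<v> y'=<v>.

Fx=9.3750 Fy=-1.0000 x'=-6.1250 y'=11.8000

F_att = 1·(g−p) = 1·(10,-1) = (10.0000,-1.0000)
o1: d²=16 ≤ ρ²=56; F_rep = 40·(-4,0)/16² = (-0.6250,0.0000)
o2: d²=325 > ρ²=56 → inactive
o3: d²=841 > ρ²=56 → inactive
F = F_att + ΣF_rep = (9.3750,-1.0000)
p' = p + 1/5·F = (-6.1250,11.8000)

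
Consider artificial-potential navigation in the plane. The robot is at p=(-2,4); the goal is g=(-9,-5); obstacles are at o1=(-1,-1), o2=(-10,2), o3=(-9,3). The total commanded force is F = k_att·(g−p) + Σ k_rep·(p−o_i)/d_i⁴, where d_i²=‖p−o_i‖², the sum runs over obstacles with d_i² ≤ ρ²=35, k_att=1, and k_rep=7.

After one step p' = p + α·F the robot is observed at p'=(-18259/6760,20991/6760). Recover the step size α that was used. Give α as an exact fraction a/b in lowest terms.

F_att = 1·(g−p) = 1·(-7,-9) = (-7.0000,-9.0000)
o1: d²=26 ≤ ρ²=35; F_rep = 7·(-1,5)/26² = (-0.0104,0.0518)
o2: d²=68 > ρ²=35 → inactive
o3: d²=50 > ρ²=35 → inactive
F = F_att + ΣF_rep = (-7.0104,-8.9482)
Δp = p'−p = (-0.7010,-0.8948); α = Δx/Fx = (-4739/6760) / (-4739/676) = 1/10
check: Δy/Fy = (-6049/6760) / (-6049/676) = 1/10 ✓

α = 1/10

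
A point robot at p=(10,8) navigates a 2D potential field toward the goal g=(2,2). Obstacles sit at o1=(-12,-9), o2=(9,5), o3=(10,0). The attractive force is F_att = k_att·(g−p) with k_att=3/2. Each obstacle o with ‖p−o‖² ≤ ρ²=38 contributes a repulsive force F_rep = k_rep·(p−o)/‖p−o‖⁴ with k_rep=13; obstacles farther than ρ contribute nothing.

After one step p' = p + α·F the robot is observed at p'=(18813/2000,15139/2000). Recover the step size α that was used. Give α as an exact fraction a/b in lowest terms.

α = 1/20

F_att = 3/2·(g−p) = 3/2·(-8,-6) = (-12.0000,-9.0000)
o1: d²=773 > ρ²=38 → inactive
o2: d²=10 ≤ ρ²=38; F_rep = 13·(1,3)/10² = (0.1300,0.3900)
o3: d²=64 > ρ²=38 → inactive
F = F_att + ΣF_rep = (-11.8700,-8.6100)
Δp = p'−p = (-0.5935,-0.4305); α = Δx/Fx = (-1187/2000) / (-1187/100) = 1/20
check: Δy/Fy = (-861/2000) / (-861/100) = 1/20 ✓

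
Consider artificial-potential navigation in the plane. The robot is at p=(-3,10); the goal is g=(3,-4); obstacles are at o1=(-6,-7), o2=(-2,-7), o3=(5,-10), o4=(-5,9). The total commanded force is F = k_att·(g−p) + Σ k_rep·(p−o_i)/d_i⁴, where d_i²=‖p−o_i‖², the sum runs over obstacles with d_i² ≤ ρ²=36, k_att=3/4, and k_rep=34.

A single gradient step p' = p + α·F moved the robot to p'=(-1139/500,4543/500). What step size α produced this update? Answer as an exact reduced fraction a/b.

F_att = 3/4·(g−p) = 3/4·(6,-14) = (4.5000,-10.5000)
o1: d²=298 > ρ²=36 → inactive
o2: d²=290 > ρ²=36 → inactive
o3: d²=464 > ρ²=36 → inactive
o4: d²=5 ≤ ρ²=36; F_rep = 34·(2,1)/5² = (2.7200,1.3600)
F = F_att + ΣF_rep = (7.2200,-9.1400)
Δp = p'−p = (0.7220,-0.9140); α = Δx/Fx = (361/500) / (361/50) = 1/10
check: Δy/Fy = (-457/500) / (-457/50) = 1/10 ✓

α = 1/10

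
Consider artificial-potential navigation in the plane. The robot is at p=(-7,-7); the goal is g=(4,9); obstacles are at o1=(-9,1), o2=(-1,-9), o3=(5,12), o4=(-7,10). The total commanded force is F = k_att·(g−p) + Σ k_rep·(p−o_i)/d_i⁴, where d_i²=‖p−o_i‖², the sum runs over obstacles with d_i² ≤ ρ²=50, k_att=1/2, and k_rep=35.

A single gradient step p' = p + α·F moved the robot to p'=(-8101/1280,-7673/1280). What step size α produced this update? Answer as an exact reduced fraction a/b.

α = 1/8

F_att = 1/2·(g−p) = 1/2·(11,16) = (5.5000,8.0000)
o1: d²=68 > ρ²=50 → inactive
o2: d²=40 ≤ ρ²=50; F_rep = 35·(-6,2)/40² = (-0.1313,0.0437)
o3: d²=505 > ρ²=50 → inactive
o4: d²=289 > ρ²=50 → inactive
F = F_att + ΣF_rep = (5.3688,8.0437)
Δp = p'−p = (0.6711,1.0055); α = Δx/Fx = (859/1280) / (859/160) = 1/8
check: Δy/Fy = (1287/1280) / (1287/160) = 1/8 ✓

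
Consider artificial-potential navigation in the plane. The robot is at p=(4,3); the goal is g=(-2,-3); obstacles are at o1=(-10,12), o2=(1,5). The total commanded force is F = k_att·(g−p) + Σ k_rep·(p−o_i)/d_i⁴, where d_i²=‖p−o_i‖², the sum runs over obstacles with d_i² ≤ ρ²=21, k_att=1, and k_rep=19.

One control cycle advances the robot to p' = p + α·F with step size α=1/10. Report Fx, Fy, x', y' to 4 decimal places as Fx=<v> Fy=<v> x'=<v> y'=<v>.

F_att = 1·(g−p) = 1·(-6,-6) = (-6.0000,-6.0000)
o1: d²=277 > ρ²=21 → inactive
o2: d²=13 ≤ ρ²=21; F_rep = 19·(3,-2)/13² = (0.3373,-0.2249)
F = F_att + ΣF_rep = (-5.6627,-6.2249)
p' = p + 1/10·F = (3.4337,2.3775)

Fx=-5.6627 Fy=-6.2249 x'=3.4337 y'=2.3775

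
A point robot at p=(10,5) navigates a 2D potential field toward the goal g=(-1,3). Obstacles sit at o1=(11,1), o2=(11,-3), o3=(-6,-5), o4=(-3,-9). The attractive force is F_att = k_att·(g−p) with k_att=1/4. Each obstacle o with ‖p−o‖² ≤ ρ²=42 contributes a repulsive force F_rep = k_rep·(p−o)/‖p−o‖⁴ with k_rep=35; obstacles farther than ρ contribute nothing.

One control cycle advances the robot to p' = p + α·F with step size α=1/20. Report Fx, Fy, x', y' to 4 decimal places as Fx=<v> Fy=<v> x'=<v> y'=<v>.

F_att = 1/4·(g−p) = 1/4·(-11,-2) = (-2.7500,-0.5000)
o1: d²=17 ≤ ρ²=42; F_rep = 35·(-1,4)/17² = (-0.1211,0.4844)
o2: d²=65 > ρ²=42 → inactive
o3: d²=356 > ρ²=42 → inactive
o4: d²=365 > ρ²=42 → inactive
F = F_att + ΣF_rep = (-2.8711,-0.0156)
p' = p + 1/20·F = (9.8564,4.9992)

Fx=-2.8711 Fy=-0.0156 x'=9.8564 y'=4.9992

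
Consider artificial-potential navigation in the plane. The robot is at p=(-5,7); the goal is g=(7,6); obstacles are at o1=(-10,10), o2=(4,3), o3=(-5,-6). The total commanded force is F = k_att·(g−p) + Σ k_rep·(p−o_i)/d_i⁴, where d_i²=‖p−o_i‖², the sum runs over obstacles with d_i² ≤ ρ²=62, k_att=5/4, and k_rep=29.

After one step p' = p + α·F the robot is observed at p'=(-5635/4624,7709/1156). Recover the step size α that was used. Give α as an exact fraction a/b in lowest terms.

α = 1/4

F_att = 5/4·(g−p) = 5/4·(12,-1) = (15.0000,-1.2500)
o1: d²=34 ≤ ρ²=62; F_rep = 29·(5,-3)/34² = (0.1254,-0.0753)
o2: d²=97 > ρ²=62 → inactive
o3: d²=169 > ρ²=62 → inactive
F = F_att + ΣF_rep = (15.1254,-1.3253)
Δp = p'−p = (3.7814,-0.3313); α = Δx/Fx = (17485/4624) / (17485/1156) = 1/4
check: Δy/Fy = (-383/1156) / (-383/289) = 1/4 ✓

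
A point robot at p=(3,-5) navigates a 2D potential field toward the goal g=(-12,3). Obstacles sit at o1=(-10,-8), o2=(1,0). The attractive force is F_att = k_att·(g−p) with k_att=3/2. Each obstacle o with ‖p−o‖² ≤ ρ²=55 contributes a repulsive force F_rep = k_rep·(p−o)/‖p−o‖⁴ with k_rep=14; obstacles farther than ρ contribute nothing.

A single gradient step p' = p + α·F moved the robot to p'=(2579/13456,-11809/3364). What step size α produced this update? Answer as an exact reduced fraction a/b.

F_att = 3/2·(g−p) = 3/2·(-15,8) = (-22.5000,12.0000)
o1: d²=178 > ρ²=55 → inactive
o2: d²=29 ≤ ρ²=55; F_rep = 14·(2,-5)/29² = (0.0333,-0.0832)
F = F_att + ΣF_rep = (-22.4667,11.9168)
Δp = p'−p = (-2.8083,1.4896); α = Δx/Fx = (-37789/13456) / (-37789/1682) = 1/8
check: Δy/Fy = (5011/3364) / (10022/841) = 1/8 ✓

α = 1/8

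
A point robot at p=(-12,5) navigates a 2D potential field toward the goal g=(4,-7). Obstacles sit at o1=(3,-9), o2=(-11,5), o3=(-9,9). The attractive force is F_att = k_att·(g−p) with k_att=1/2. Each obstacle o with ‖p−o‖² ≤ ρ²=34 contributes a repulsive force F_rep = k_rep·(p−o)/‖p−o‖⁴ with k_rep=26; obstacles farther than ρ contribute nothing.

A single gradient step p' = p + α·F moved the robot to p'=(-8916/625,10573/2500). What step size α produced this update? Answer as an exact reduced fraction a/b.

α = 1/8

F_att = 1/2·(g−p) = 1/2·(16,-12) = (8.0000,-6.0000)
o1: d²=421 > ρ²=34 → inactive
o2: d²=1 ≤ ρ²=34; F_rep = 26·(-1,0)/1² = (-26.0000,0.0000)
o3: d²=25 ≤ ρ²=34; F_rep = 26·(-3,-4)/25² = (-0.1248,-0.1664)
F = F_att + ΣF_rep = (-18.1248,-6.1664)
Δp = p'−p = (-2.2656,-0.7708); α = Δx/Fx = (-1416/625) / (-11328/625) = 1/8
check: Δy/Fy = (-1927/2500) / (-3854/625) = 1/8 ✓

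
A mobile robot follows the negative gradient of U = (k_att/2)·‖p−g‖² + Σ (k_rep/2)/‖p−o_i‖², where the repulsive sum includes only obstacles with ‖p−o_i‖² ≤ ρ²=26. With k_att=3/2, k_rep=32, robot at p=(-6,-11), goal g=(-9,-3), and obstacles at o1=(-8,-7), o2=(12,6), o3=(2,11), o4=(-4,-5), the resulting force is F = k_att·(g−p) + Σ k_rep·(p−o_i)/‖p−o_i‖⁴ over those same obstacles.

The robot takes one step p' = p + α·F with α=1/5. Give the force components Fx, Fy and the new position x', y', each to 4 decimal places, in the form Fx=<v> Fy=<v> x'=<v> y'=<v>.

F_att = 3/2·(g−p) = 3/2·(-3,8) = (-4.5000,12.0000)
o1: d²=20 ≤ ρ²=26; F_rep = 32·(2,-4)/20² = (0.1600,-0.3200)
o2: d²=613 > ρ²=26 → inactive
o3: d²=548 > ρ²=26 → inactive
o4: d²=40 > ρ²=26 → inactive
F = F_att + ΣF_rep = (-4.3400,11.6800)
p' = p + 1/5·F = (-6.8680,-8.6640)

Fx=-4.3400 Fy=11.6800 x'=-6.8680 y'=-8.6640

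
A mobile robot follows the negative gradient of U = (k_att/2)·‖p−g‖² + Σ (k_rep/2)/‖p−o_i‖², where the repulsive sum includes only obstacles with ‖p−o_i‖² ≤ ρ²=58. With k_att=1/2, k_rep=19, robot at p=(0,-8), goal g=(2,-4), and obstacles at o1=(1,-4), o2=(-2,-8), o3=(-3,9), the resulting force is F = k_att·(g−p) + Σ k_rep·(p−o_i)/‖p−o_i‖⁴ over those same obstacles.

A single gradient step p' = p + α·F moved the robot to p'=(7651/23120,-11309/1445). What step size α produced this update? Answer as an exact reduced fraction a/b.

α = 1/10

F_att = 1/2·(g−p) = 1/2·(2,4) = (1.0000,2.0000)
o1: d²=17 ≤ ρ²=58; F_rep = 19·(-1,-4)/17² = (-0.0657,-0.2630)
o2: d²=4 ≤ ρ²=58; F_rep = 19·(2,0)/4² = (2.3750,0.0000)
o3: d²=298 > ρ²=58 → inactive
F = F_att + ΣF_rep = (3.3093,1.7370)
Δp = p'−p = (0.3309,0.1737); α = Δx/Fx = (7651/23120) / (7651/2312) = 1/10
check: Δy/Fy = (251/1445) / (502/289) = 1/10 ✓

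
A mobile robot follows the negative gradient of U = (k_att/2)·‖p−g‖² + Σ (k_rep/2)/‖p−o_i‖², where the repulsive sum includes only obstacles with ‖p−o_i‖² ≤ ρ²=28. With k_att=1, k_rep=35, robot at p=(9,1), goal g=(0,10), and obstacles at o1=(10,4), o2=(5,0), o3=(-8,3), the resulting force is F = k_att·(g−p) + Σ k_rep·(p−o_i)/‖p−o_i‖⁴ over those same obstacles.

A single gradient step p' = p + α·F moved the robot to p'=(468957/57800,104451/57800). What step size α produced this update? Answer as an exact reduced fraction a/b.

F_att = 1·(g−p) = 1·(-9,9) = (-9.0000,9.0000)
o1: d²=10 ≤ ρ²=28; F_rep = 35·(-1,-3)/10² = (-0.3500,-1.0500)
o2: d²=17 ≤ ρ²=28; F_rep = 35·(4,1)/17² = (0.4844,0.1211)
o3: d²=293 > ρ²=28 → inactive
F = F_att + ΣF_rep = (-8.8656,8.0711)
Δp = p'−p = (-0.8866,0.8071); α = Δx/Fx = (-51243/57800) / (-51243/5780) = 1/10
check: Δy/Fy = (46651/57800) / (46651/5780) = 1/10 ✓

α = 1/10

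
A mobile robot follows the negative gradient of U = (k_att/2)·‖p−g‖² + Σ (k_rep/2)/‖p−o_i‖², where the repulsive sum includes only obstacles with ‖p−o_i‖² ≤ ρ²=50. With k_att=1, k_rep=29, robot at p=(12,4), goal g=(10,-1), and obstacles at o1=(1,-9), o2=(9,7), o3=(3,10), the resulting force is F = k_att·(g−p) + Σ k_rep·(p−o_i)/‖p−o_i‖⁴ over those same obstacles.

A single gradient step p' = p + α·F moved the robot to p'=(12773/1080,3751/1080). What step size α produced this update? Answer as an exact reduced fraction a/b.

F_att = 1·(g−p) = 1·(-2,-5) = (-2.0000,-5.0000)
o1: d²=290 > ρ²=50 → inactive
o2: d²=18 ≤ ρ²=50; F_rep = 29·(3,-3)/18² = (0.2685,-0.2685)
o3: d²=117 > ρ²=50 → inactive
F = F_att + ΣF_rep = (-1.7315,-5.2685)
Δp = p'−p = (-0.1731,-0.5269); α = Δx/Fx = (-187/1080) / (-187/108) = 1/10
check: Δy/Fy = (-569/1080) / (-569/108) = 1/10 ✓

α = 1/10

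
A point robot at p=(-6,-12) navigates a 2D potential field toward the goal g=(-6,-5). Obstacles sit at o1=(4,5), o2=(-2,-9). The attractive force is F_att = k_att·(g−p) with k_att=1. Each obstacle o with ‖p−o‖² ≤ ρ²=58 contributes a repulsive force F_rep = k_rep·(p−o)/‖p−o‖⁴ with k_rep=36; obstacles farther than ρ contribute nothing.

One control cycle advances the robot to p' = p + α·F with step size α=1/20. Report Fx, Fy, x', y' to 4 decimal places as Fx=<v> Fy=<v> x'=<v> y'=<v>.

Fx=-0.2304 Fy=6.8272 x'=-6.0115 y'=-11.6586

F_att = 1·(g−p) = 1·(0,7) = (0.0000,7.0000)
o1: d²=389 > ρ²=58 → inactive
o2: d²=25 ≤ ρ²=58; F_rep = 36·(-4,-3)/25² = (-0.2304,-0.1728)
F = F_att + ΣF_rep = (-0.2304,6.8272)
p' = p + 1/20·F = (-6.0115,-11.6586)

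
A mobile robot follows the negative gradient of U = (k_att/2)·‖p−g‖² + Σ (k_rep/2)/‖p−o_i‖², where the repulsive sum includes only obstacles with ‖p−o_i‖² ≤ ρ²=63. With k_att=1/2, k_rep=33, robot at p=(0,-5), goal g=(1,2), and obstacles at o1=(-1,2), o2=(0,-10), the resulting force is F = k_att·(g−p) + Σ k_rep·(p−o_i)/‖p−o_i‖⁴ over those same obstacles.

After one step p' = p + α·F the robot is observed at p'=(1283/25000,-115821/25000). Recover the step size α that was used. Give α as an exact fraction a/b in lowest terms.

F_att = 1/2·(g−p) = 1/2·(1,7) = (0.5000,3.5000)
o1: d²=50 ≤ ρ²=63; F_rep = 33·(1,-7)/50² = (0.0132,-0.0924)
o2: d²=25 ≤ ρ²=63; F_rep = 33·(0,5)/25² = (0.0000,0.2640)
F = F_att + ΣF_rep = (0.5132,3.6716)
Δp = p'−p = (0.0513,0.3672); α = Δx/Fx = (1283/25000) / (1283/2500) = 1/10
check: Δy/Fy = (9179/25000) / (9179/2500) = 1/10 ✓

α = 1/10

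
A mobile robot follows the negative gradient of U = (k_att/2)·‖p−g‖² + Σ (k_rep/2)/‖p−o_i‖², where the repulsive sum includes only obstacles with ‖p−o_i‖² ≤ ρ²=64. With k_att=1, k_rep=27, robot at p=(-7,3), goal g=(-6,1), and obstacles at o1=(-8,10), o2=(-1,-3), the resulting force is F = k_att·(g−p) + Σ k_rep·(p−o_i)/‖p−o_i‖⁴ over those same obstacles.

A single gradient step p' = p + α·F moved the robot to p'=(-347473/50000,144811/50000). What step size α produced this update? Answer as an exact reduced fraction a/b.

F_att = 1·(g−p) = 1·(1,-2) = (1.0000,-2.0000)
o1: d²=50 ≤ ρ²=64; F_rep = 27·(1,-7)/50² = (0.0108,-0.0756)
o2: d²=72 > ρ²=64 → inactive
F = F_att + ΣF_rep = (1.0108,-2.0756)
Δp = p'−p = (0.0505,-0.1038); α = Δx/Fx = (2527/50000) / (2527/2500) = 1/20
check: Δy/Fy = (-5189/50000) / (-5189/2500) = 1/20 ✓

α = 1/20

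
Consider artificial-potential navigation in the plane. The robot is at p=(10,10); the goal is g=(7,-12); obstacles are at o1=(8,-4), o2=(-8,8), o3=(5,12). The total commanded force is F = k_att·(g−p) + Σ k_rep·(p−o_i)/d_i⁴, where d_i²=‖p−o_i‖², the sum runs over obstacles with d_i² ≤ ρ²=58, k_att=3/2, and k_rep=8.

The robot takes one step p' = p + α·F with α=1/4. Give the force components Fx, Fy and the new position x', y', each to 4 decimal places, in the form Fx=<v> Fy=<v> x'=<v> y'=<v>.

Fx=-4.4524 Fy=-33.0190 x'=8.8869 y'=1.7452

F_att = 3/2·(g−p) = 3/2·(-3,-22) = (-4.5000,-33.0000)
o1: d²=200 > ρ²=58 → inactive
o2: d²=328 > ρ²=58 → inactive
o3: d²=29 ≤ ρ²=58; F_rep = 8·(5,-2)/29² = (0.0476,-0.0190)
F = F_att + ΣF_rep = (-4.4524,-33.0190)
p' = p + 1/4·F = (8.8869,1.7452)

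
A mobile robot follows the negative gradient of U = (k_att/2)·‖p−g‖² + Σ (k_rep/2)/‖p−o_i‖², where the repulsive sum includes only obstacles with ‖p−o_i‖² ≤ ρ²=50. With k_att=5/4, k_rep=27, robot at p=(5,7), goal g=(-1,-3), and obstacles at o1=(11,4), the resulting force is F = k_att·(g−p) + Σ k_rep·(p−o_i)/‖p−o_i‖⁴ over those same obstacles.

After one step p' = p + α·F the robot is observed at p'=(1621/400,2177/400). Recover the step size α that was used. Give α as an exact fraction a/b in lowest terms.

α = 1/8

F_att = 5/4·(g−p) = 5/4·(-6,-10) = (-7.5000,-12.5000)
o1: d²=45 ≤ ρ²=50; F_rep = 27·(-6,3)/45² = (-0.0800,0.0400)
F = F_att + ΣF_rep = (-7.5800,-12.4600)
Δp = p'−p = (-0.9475,-1.5575); α = Δx/Fx = (-379/400) / (-379/50) = 1/8
check: Δy/Fy = (-623/400) / (-623/50) = 1/8 ✓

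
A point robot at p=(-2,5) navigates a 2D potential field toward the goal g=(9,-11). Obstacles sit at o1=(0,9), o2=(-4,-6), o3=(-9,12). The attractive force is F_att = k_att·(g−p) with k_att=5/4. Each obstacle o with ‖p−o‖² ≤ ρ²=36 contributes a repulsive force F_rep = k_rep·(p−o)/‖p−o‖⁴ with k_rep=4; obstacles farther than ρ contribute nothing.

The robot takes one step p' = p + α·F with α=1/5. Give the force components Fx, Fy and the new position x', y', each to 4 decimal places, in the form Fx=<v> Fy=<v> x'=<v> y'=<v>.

Fx=13.7300 Fy=-20.0400 x'=0.7460 y'=0.9920

F_att = 5/4·(g−p) = 5/4·(11,-16) = (13.7500,-20.0000)
o1: d²=20 ≤ ρ²=36; F_rep = 4·(-2,-4)/20² = (-0.0200,-0.0400)
o2: d²=125 > ρ²=36 → inactive
o3: d²=98 > ρ²=36 → inactive
F = F_att + ΣF_rep = (13.7300,-20.0400)
p' = p + 1/5·F = (0.7460,0.9920)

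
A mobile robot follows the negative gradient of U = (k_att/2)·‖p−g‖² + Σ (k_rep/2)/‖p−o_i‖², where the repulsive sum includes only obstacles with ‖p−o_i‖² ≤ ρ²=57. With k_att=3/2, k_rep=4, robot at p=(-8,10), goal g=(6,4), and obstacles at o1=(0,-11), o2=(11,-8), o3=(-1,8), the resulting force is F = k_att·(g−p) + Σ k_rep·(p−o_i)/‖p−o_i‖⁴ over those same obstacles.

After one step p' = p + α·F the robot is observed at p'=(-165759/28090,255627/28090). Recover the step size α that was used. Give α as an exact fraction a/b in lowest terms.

α = 1/10

F_att = 3/2·(g−p) = 3/2·(14,-6) = (21.0000,-9.0000)
o1: d²=505 > ρ²=57 → inactive
o2: d²=685 > ρ²=57 → inactive
o3: d²=53 ≤ ρ²=57; F_rep = 4·(-7,2)/53² = (-0.0100,0.0028)
F = F_att + ΣF_rep = (20.9900,-8.9972)
Δp = p'−p = (2.0990,-0.8997); α = Δx/Fx = (58961/28090) / (58961/2809) = 1/10
check: Δy/Fy = (-25273/28090) / (-25273/2809) = 1/10 ✓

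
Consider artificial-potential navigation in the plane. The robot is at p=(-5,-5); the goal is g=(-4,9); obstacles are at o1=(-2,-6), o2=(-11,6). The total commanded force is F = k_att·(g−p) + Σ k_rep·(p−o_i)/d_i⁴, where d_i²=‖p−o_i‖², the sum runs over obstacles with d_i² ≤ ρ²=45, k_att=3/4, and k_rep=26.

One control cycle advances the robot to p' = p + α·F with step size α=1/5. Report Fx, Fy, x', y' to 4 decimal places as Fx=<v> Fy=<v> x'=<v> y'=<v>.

Fx=-0.0300 Fy=10.7600 x'=-5.0060 y'=-2.8480

F_att = 3/4·(g−p) = 3/4·(1,14) = (0.7500,10.5000)
o1: d²=10 ≤ ρ²=45; F_rep = 26·(-3,1)/10² = (-0.7800,0.2600)
o2: d²=157 > ρ²=45 → inactive
F = F_att + ΣF_rep = (-0.0300,10.7600)
p' = p + 1/5·F = (-5.0060,-2.8480)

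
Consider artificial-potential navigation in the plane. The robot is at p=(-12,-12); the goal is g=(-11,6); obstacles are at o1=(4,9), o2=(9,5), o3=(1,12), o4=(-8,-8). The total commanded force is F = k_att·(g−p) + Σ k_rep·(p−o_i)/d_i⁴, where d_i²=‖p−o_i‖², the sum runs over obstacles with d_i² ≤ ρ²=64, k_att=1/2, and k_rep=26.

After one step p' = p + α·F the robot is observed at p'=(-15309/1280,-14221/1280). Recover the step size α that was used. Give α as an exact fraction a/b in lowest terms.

F_att = 1/2·(g−p) = 1/2·(1,18) = (0.5000,9.0000)
o1: d²=697 > ρ²=64 → inactive
o2: d²=730 > ρ²=64 → inactive
o3: d²=745 > ρ²=64 → inactive
o4: d²=32 ≤ ρ²=64; F_rep = 26·(-4,-4)/32² = (-0.1016,-0.1016)
F = F_att + ΣF_rep = (0.3984,8.8984)
Δp = p'−p = (0.0398,0.8898); α = Δx/Fx = (51/1280) / (51/128) = 1/10
check: Δy/Fy = (1139/1280) / (1139/128) = 1/10 ✓

α = 1/10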